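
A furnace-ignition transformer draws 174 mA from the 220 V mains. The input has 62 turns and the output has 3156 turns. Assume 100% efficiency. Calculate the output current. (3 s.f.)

I_out ≈ 0.00342 A

I_out/I_in = N_in/N_out, so I_out = 0.174 × 62/3156 = 0.00342 A.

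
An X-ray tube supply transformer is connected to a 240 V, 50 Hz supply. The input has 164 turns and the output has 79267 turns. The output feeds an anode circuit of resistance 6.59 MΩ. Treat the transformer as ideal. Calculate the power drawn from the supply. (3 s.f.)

V_out = V_in × N_out/N_in = 240 × 79267/164 = 116000 V.
I_out = V_out/R = 116000/(6.59×10^6) = 0.017603 A.
I_in = I_out × N_out/N_in = 0.017603 × 79267/164 = 8.5079 A.
P = V_in I_in = 240 × 8.5079 = 2040 W.

P ≈ 2040 W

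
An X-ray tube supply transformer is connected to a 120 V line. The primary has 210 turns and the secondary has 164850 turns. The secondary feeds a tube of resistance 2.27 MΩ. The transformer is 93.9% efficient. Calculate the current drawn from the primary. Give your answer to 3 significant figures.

I_p ≈ 34.7 A

V_s = 120 × 164850/210 = 94200 V.
I_s = V_s/R = 94200/(2.27×10^6) = 0.041498 A.
P_out = V_s I_s = 94200 × 0.041498 = 3909.1 W.
P_in = P_out/η = 3909.1/0.939 = 4163.0 W.
I_p = P_in/V_p = 4163.0/120 = 34.7 A.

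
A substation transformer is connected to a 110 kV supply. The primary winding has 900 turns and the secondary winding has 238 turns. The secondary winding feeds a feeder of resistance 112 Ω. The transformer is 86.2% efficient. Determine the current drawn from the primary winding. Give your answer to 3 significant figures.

V_s = 110000 × 238/900 = 29089 V.
I_s = V_s/R = 29089/112 = 259.72 A.
P_out = V_s I_s = 29089 × 259.72 = 7.5550×10^6 W.
P_in = P_out/η = 7.5550×10^6/0.862 = 8.7645×10^6 W.
I_p = P_in/V_p = 8.7645×10^6/110000 = 79.7 A.

I_p ≈ 79.7 A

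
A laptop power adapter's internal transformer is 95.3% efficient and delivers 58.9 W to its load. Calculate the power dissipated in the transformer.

P_loss ≈ 2.90 W

P_in = P_out/η = 58.9/0.953 = 61.8048 W.
P_loss = P_in − P_out = 61.8048 − 58.9 = 2.90 W.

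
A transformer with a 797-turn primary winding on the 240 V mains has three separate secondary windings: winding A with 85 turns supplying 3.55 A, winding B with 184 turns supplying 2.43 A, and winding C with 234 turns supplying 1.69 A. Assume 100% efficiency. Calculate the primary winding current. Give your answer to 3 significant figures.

I_p ≈ 1.44 A

V_A = 240 × 85/797 = 25.596 V; V_B = 240 × 184/797 = 55.408 V; V_C = 240 × 234/797 = 70.464 V.
P_out = V_A I_A + V_B I_B + V_C I_C = 25.596×3.55 + 55.408×2.43 + 70.464×1.69 = 90.866 + 134.64 + 119.08 = 344.59 W.
Ideal ⇒ P_in = P_out, so I_p = P_out/V_p = 344.59/240 = 1.44 A.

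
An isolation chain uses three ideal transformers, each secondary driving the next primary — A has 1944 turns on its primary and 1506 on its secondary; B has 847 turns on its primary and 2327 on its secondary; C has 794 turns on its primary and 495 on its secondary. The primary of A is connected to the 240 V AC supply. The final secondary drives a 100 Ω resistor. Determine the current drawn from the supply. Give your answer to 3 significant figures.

After A: V = 240.00 × 1506/1944 = 185.93 V.
After B: V = 185.93 × 2327/847 = 510.80 V.
After C: V = 510.80 × 495/794 = 318.45 V.
I_load = 318.45/100 = 3.1845 A, so P_out = 318.45 × 3.1845 = 1014.1 W.
All ideal ⇒ P_in = P_out, so I_supply = 1014.1/240 = 4.23 A.

I_supply ≈ 4.23 A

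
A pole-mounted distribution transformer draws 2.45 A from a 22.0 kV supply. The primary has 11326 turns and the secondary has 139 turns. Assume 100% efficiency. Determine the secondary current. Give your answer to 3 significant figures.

I_s/I_p = N_p/N_s, so I_s = 2.45 × 11326/139 = 200 A.

I_s ≈ 200 A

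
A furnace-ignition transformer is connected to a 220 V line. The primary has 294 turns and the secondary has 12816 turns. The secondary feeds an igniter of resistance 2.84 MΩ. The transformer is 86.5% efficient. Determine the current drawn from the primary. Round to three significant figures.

V_s = 220 × 12816/294 = 9590.2 V.
I_s = V_s/R = 9590.2/(2.84×10^6) = 0.0033768 A.
P_out = V_s I_s = 9590.2 × 0.0033768 = 32.385 W.
P_in = P_out/η = 32.385/0.865 = 37.439 W.
I_p = P_in/V_p = 37.439/220 = 0.170 A.

I_p ≈ 0.170 A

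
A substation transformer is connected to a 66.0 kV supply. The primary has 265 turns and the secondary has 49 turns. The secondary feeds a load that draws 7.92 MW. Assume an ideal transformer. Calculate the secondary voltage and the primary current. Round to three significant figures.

V_s ≈ 12200 V, I_p ≈ 120 A

V_s = V_p × N_s/N_p = 66000 × 49/265 = 12204 V.
I_s = P/V_s = 7.92×10^6/12204 = 648.98 A.
I_p = I_s × N_s/N_p = 648.98 × 49/265 = 120 A.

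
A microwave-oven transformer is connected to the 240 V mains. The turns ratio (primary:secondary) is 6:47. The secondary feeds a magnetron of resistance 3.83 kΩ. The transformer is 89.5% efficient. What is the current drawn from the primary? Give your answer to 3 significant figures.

V_s = 240 × 47/6 = 1880.0 V.
I_s = V_s/R = 1880.0/3830 = 0.49086 A.
P_out = V_s I_s = 1880.0 × 0.49086 = 922.82 W.
P_in = P_out/η = 922.82/0.895 = 1031.1 W.
I_p = P_in/V_p = 1031.1/240 = 4.30 A.

I_p ≈ 4.30 A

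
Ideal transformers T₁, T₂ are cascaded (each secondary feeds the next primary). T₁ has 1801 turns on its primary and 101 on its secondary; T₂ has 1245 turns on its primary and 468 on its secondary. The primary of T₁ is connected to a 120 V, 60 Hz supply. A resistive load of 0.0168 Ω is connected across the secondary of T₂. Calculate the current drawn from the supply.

I_supply ≈ 3.17 A

Secondary of T₁: V = 120.00 × 101/1801 = 6.7296 V.
Secondary of T₂: V = 6.7296 × 468/1245 = 2.5297 V.
I_load = 2.5297/0.0168 = 150.58 A, so P_out = 2.5297 × 150.58 = 380.91 W.
All ideal ⇒ P_in = P_out, so I_supply = 380.91/120 = 3.17 A.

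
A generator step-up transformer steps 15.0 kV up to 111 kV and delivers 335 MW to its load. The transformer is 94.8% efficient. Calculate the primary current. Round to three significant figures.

I_p ≈ 23600 A

P_in = P_out/η = 3.35×10^8/0.948 = 3.5338×10^8 W.
I_p = P_in/V_p = 3.5338×10^8/15000 = 23600 A.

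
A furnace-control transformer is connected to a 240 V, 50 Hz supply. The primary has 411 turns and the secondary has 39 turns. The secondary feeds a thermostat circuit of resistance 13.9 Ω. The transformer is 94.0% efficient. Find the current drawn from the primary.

I_p ≈ 0.165 A

V_s = 240 × 39/411 = 22.774 V.
I_s = V_s/R = 22.774/13.9 = 1.6384 A.
P_out = V_s I_s = 22.774 × 1.6384 = 37.312 W.
P_in = P_out/η = 37.312/0.940 = 39.694 W.
I_p = P_in/V_p = 39.694/240 = 0.165 A.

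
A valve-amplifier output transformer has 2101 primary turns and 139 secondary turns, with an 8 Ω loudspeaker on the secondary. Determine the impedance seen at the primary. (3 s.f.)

Z_p = (N_p/N_s)² × Z_s = (2101/139)² × 8 = 1830 Ω.

Z_p ≈ 1830 Ω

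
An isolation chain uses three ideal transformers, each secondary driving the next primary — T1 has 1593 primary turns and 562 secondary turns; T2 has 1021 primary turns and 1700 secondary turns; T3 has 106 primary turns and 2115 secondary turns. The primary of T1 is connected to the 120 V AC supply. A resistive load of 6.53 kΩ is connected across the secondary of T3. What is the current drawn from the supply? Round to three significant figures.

Secondary of T1: V = 120.00 × 562/1593 = 42.335 V.
Secondary of T2: V = 42.335 × 1700/1021 = 70.490 V.
Secondary of T3: V = 70.490 × 2115/106 = 1406.5 V.
I_load = 1406.5/6530 = 0.21539 A, so P_out = 1406.5 × 0.21539 = 302.93 W.
All ideal ⇒ P_in = P_out, so I_supply = 302.93/120 = 2.52 A.

I_supply ≈ 2.52 A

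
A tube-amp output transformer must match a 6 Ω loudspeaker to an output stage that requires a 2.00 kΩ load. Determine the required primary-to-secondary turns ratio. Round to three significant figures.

N_p/N_s ≈ 18.3

Z_p/Z_s = (N_p/N_s)², so N_p/N_s = √(2000/6) = √333 = 18.3.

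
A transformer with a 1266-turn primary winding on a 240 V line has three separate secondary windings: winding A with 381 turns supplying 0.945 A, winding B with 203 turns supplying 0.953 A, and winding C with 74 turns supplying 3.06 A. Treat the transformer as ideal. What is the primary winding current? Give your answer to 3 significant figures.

V_A = 240 × 381/1266 = 72.227 V; V_B = 240 × 203/1266 = 38.483 V; V_C = 240 × 74/1266 = 14.028 V.
P_out = V_A I_A + V_B I_B + V_C I_C = 72.227×0.945 + 38.483×0.953 + 14.028×3.06 = 68.255 + 36.675 + 42.927 = 147.86 W.
Ideal ⇒ P_in = P_out, so I_p = P_out/V_p = 147.86/240 = 0.616 A.

I_p ≈ 0.616 A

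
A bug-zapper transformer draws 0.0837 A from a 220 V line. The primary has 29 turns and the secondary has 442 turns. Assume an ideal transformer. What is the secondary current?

I_s/I_p = N_p/N_s, so I_s = 0.0837 × 29/442 = 0.00549 A.

I_s ≈ 0.00549 A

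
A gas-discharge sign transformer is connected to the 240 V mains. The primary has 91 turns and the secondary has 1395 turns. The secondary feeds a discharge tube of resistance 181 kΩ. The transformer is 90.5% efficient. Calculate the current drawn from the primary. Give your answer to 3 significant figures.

I_p ≈ 0.344 A

V_s = 240 × 1395/91 = 3679.1 V.
I_s = V_s/R = 3679.1/181000 = 0.020327 A.
P_out = V_s I_s = 3679.1 × 0.020327 = 74.784 W.
P_in = P_out/η = 74.784/0.905 = 82.634 W.
I_p = P_in/V_p = 82.634/240 = 0.344 A.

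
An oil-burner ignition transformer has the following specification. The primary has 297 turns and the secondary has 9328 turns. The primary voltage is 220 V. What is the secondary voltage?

V_s ≈ 6910 V

V_s/V_p = N_s/N_p, so V_s = 220 × 9328/297 = 6910 V.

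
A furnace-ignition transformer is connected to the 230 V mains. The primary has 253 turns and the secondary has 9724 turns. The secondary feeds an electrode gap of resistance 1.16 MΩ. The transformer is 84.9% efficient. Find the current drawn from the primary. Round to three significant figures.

I_p ≈ 0.345 A

V_s = 230 × 9724/253 = 8840.0 V.
I_s = V_s/R = 8840.0/(1.16×10^6) = 0.0076207 A.
P_out = V_s I_s = 8840.0 × 0.0076207 = 67.367 W.
P_in = P_out/η = 67.367/0.849 = 79.349 W.
I_p = P_in/V_p = 79.349/230 = 0.345 A.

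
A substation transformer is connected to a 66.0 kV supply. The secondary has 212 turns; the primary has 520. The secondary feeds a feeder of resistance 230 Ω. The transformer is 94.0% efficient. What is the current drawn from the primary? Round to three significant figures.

I_p ≈ 50.7 A

V_s = 66000 × 212/520 = 26908 V.
I_s = V_s/R = 26908/230 = 116.99 A.
P_out = V_s I_s = 26908 × 116.99 = 3.1479×10^6 W.
P_in = P_out/η = 3.1479×10^6/0.940 = 3.3489×10^6 W.
I_p = P_in/V_p = 3.3489×10^6/66000 = 50.7 A.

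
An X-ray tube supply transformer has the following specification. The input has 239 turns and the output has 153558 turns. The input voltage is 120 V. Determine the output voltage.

V_out/V_in = N_out/N_in, so V_out = 120 × 153558/239 = 77100 V.

V_out ≈ 77100 V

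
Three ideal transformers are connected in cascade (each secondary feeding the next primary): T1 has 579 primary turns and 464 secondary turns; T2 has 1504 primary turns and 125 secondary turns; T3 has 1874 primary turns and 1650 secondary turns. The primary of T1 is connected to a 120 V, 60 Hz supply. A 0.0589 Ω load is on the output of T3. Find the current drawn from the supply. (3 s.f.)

I_supply ≈ 7.01 A

Secondary of T1: V = 120.00 × 464/579 = 96.166 V.
Secondary of T2: V = 96.166 × 125/1504 = 7.9925 V.
Secondary of T3: V = 7.9925 × 1650/1874 = 7.0372 V.
I_load = 7.0372/0.0589 = 119.48 A, so P_out = 7.0372 × 119.48 = 840.77 W.
All ideal ⇒ P_in = P_out, so I_supply = 840.77/120 = 7.01 A.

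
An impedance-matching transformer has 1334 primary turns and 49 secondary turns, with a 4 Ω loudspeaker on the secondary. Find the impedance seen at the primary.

Z_p = (N_p/N_s)² × Z_s = (1334/49)² × 4 = 2960 Ω.

Z_p ≈ 2960 Ω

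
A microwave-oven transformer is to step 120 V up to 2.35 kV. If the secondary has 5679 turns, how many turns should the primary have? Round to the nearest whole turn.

N_p/N_s = V_p/V_s, so N_p = 5679 × 120/2350 = 290.0 ≈ 290 turns.

N_p = 290 turns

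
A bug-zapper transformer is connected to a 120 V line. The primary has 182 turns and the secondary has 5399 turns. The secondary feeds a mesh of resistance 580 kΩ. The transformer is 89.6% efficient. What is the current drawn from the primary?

I_p ≈ 0.203 A

V_s = 120 × 5399/182 = 3559.8 V.
I_s = V_s/R = 3559.8/580000 = 0.0061376 A.
P_out = V_s I_s = 3559.8 × 0.0061376 = 21.848 W.
P_in = P_out/η = 21.848/0.896 = 24.384 W.
I_p = P_in/V_p = 24.384/120 = 0.203 A.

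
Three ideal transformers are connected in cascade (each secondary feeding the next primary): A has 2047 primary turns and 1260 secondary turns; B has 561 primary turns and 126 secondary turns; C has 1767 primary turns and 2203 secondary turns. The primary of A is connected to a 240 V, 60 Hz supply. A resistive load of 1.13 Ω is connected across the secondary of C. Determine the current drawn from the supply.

I_supply ≈ 6.31 A

After A: V = 240.00 × 1260/2047 = 147.73 V.
After B: V = 147.73 × 126/561 = 33.180 V.
After C: V = 33.180 × 2203/1767 = 41.367 V.
I_load = 41.367/1.13 = 36.608 A, so P_out = 41.367 × 36.608 = 1514.3 W.
All ideal ⇒ P_in = P_out, so I_supply = 1514.3/240 = 6.31 A.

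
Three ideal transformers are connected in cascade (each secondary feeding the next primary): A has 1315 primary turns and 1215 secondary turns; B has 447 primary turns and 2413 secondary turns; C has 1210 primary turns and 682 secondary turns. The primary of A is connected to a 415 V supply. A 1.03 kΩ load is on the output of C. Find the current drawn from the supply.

Secondary of A: V = 415.00 × 1215/1315 = 383.44 V.
Secondary of B: V = 383.44 × 2413/447 = 2069.9 V.
Secondary of C: V = 2069.9 × 682/1210 = 1166.7 V.
I_load = 1166.7/1030 = 1.1327 A, so P_out = 1166.7 × 1.1327 = 1321.5 W.
All ideal ⇒ P_in = P_out, so I_supply = 1321.5/415 = 3.18 A.

I_supply ≈ 3.18 A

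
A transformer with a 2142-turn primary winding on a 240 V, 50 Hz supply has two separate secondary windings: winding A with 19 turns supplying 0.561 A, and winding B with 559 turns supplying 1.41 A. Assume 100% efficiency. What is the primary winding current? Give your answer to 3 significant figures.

I_p ≈ 0.373 A

V_A = 240 × 19/2142 = 2.1289 V; V_B = 240 × 559/2142 = 62.633 V.
P_out = V_A I_A + V_B I_B = 2.1289×0.561 + 62.633×1.41 = 1.1943 + 88.313 = 89.507 W.
Ideal ⇒ P_in = P_out, so I_p = P_out/V_p = 89.507/240 = 0.373 A.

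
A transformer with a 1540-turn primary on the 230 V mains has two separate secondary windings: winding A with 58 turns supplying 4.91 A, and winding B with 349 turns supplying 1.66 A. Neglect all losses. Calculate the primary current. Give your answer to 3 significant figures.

V_A = 230 × 58/1540 = 8.6623 V; V_B = 230 × 349/1540 = 52.123 V.
P_out = V_A I_A + V_B I_B = 8.6623×4.91 + 52.123×1.66 = 42.532 + 86.525 = 129.06 W.
Ideal ⇒ P_in = P_out, so I_p = P_out/V_p = 129.06/230 = 0.561 A.

I_p ≈ 0.561 A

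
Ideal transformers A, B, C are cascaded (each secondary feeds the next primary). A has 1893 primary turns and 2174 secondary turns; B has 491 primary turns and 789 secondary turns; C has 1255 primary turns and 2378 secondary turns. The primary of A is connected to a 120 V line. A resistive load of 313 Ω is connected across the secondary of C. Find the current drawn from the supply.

I_supply ≈ 4.69 A

After A: V = 120.00 × 2174/1893 = 137.81 V.
After B: V = 137.81 × 789/491 = 221.46 V.
After C: V = 221.46 × 2378/1255 = 419.62 V.
I_load = 419.62/313 = 1.3406 A, so P_out = 419.62 × 1.3406 = 562.55 W.
All ideal ⇒ P_in = P_out, so I_supply = 562.55/120 = 4.69 A.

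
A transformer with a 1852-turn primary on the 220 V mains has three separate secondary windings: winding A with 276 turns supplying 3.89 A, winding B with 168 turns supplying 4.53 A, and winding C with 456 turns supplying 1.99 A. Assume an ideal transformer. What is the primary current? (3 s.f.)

I_p ≈ 1.48 A

V_A = 220 × 276/1852 = 32.786 V; V_B = 220 × 168/1852 = 19.957 V; V_C = 220 × 456/1852 = 54.168 V.
P_out = V_A I_A + V_B I_B + V_C I_C = 32.786×3.89 + 19.957×4.53 + 54.168×1.99 = 127.54 + 90.404 + 107.80 = 325.74 W.
Ideal ⇒ P_in = P_out, so I_p = P_out/V_p = 325.74/220 = 1.48 A.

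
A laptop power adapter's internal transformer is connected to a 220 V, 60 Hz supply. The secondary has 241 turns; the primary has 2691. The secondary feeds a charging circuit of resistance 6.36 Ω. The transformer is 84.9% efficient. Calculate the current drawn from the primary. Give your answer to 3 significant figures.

V_s = 220 × 241/2691 = 19.703 V.
I_s = V_s/R = 19.703/6.36 = 3.0979 A.
P_out = V_s I_s = 19.703 × 3.0979 = 61.037 W.
P_in = P_out/η = 61.037/0.849 = 71.893 W.
I_p = P_in/V_p = 71.893/220 = 0.327 A.

I_p ≈ 0.327 A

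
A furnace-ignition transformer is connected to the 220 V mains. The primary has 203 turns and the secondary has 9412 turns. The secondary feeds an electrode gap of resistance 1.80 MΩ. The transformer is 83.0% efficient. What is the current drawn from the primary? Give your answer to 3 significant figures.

I_p ≈ 0.317 A

V_s = 220 × 9412/203 = 10200 V.
I_s = V_s/R = 10200/(1.80×10^6) = 0.0056668 A.
P_out = V_s I_s = 10200 × 0.0056668 = 57.802 W.
P_in = P_out/η = 57.802/0.830 = 69.641 W.
I_p = P_in/V_p = 69.641/220 = 0.317 A.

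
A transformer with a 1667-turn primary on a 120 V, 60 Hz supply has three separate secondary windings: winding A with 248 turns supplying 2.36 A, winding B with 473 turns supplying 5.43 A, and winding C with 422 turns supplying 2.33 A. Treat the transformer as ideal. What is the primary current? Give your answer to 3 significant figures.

I_p ≈ 2.48 A

V_A = 120 × 248/1667 = 17.852 V; V_B = 120 × 473/1667 = 34.049 V; V_C = 120 × 422/1667 = 30.378 V.
P_out = V_A I_A + V_B I_B + V_C I_C = 17.852×2.36 + 34.049×5.43 + 30.378×2.33 = 42.132 + 184.89 + 70.781 = 297.80 W.
Ideal ⇒ P_in = P_out, so I_p = P_out/V_p = 297.80/120 = 2.48 A.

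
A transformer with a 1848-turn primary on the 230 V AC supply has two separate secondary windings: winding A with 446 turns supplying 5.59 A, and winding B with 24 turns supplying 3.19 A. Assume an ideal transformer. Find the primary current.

V_A = 230 × 446/1848 = 55.509 V; V_B = 230 × 24/1848 = 2.9870 V.
P_out = V_A I_A + V_B I_B = 55.509×5.59 + 2.9870×3.19 = 310.29 + 9.5286 = 319.82 W.
Ideal ⇒ P_in = P_out, so I_p = P_out/V_p = 319.82/230 = 1.39 A.

I_p ≈ 1.39 A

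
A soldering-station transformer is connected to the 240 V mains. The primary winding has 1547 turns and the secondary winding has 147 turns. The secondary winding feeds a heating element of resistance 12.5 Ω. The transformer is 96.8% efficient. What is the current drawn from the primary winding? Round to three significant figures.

I_p ≈ 0.179 A

V_s = 240 × 147/1547 = 22.805 V.
I_s = V_s/R = 22.805/12.5 = 1.8244 A.
P_out = V_s I_s = 22.805 × 1.8244 = 41.607 W.
P_in = P_out/η = 41.607/0.968 = 42.982 W.
I_p = P_in/V_p = 42.982/240 = 0.179 A.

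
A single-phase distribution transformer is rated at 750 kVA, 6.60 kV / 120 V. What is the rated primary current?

I_p = S/V_p = 750000/6600 = 114 A.

I_p ≈ 114 A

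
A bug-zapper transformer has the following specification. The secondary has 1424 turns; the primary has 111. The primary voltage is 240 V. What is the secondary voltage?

V_s/V_p = N_s/N_p, so V_s = 240 × 1424/111 = 3080 V.

V_s ≈ 3080 V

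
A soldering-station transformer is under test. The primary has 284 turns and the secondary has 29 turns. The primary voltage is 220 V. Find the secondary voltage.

V_s/V_p = N_s/N_p, so V_s = 220 × 29/284 = 22.5 V.

V_s ≈ 22.5 V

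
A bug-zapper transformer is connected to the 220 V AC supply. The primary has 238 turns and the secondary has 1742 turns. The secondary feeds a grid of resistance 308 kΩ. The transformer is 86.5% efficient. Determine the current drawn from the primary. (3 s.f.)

I_p ≈ 0.0442 A

V_s = 220 × 1742/238 = 1610.3 V.
I_s = V_s/R = 1610.3/308000 = 0.0052281 A.
P_out = V_s I_s = 1610.3 × 0.0052281 = 8.4185 W.
P_in = P_out/η = 8.4185/0.865 = 9.7324 W.
I_p = P_in/V_p = 9.7324/220 = 0.0442 A.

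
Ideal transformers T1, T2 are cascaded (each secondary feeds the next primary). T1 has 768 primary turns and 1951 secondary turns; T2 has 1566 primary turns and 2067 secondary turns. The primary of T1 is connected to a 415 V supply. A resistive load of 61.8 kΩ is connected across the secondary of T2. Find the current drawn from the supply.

I_supply ≈ 0.0755 A

After T1: V = 415.00 × 1951/768 = 1054.3 V.
After T2: V = 1054.3 × 2067/1566 = 1391.5 V.
I_load = 1391.5/61800 = 0.022517 A, so P_out = 1391.5 × 0.022517 = 31.333 W.
All ideal ⇒ P_in = P_out, so I_supply = 31.333/415 = 0.0755 A.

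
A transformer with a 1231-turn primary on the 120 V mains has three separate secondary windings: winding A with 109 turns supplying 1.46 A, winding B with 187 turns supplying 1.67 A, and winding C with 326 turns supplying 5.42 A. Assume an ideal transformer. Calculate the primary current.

V_A = 120 × 109/1231 = 10.626 V; V_B = 120 × 187/1231 = 18.229 V; V_C = 120 × 326/1231 = 31.779 V.
P_out = V_A I_A + V_B I_B + V_C I_C = 10.626×1.46 + 18.229×1.67 + 31.779×5.42 = 15.513 + 30.443 + 172.24 = 218.20 W.
Ideal ⇒ P_in = P_out, so I_p = P_out/V_p = 218.20/120 = 1.82 A.

I_p ≈ 1.82 A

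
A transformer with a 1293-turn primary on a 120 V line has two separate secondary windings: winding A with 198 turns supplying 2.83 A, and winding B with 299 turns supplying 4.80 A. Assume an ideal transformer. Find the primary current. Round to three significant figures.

I_p ≈ 1.54 A

V_A = 120 × 198/1293 = 18.376 V; V_B = 120 × 299/1293 = 27.749 V.
P_out = V_A I_A + V_B I_B = 18.376×2.83 + 27.749×4.80 = 52.004 + 133.20 = 185.20 W.
Ideal ⇒ P_in = P_out, so I_p = P_out/V_p = 185.20/120 = 1.54 A.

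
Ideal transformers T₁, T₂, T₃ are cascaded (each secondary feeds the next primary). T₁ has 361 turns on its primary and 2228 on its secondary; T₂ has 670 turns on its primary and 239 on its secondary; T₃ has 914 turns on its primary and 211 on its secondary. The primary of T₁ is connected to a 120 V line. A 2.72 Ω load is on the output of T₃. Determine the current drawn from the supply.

I_supply ≈ 11.4 A

Secondary of T₁: V = 120.00 × 2228/361 = 740.61 V.
Secondary of T₂: V = 740.61 × 239/670 = 264.19 V.
Secondary of T₃: V = 264.19 × 211/914 = 60.989 V.
I_load = 60.989/2.72 = 22.422 A, so P_out = 60.989 × 22.422 = 1367.5 W.
All ideal ⇒ P_in = P_out, so I_supply = 1367.5/120 = 11.4 A.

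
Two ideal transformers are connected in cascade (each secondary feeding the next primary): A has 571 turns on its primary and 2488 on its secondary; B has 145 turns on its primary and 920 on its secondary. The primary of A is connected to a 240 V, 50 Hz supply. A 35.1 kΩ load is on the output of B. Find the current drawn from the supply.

Secondary of A: V = 240.00 × 2488/571 = 1045.7 V.
Secondary of B: V = 1045.7 × 920/145 = 6635.1 V.
I_load = 6635.1/35100 = 0.18903 A, so P_out = 6635.1 × 0.18903 = 1254.2 W.
All ideal ⇒ P_in = P_out, so I_supply = 1254.2/240 = 5.23 A.

I_supply ≈ 5.23 A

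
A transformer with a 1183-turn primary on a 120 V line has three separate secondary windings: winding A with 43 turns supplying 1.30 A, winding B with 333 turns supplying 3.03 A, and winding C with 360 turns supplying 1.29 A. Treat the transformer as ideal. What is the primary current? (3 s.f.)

I_p ≈ 1.29 A

V_A = 120 × 43/1183 = 4.3618 V; V_B = 120 × 333/1183 = 33.779 V; V_C = 120 × 360/1183 = 36.517 V.
P_out = V_A I_A + V_B I_B + V_C I_C = 4.3618×1.30 + 33.779×3.03 + 36.517×1.29 = 5.6703 + 102.35 + 47.107 = 155.13 W.
Ideal ⇒ P_in = P_out, so I_p = P_out/V_p = 155.13/120 = 1.29 A.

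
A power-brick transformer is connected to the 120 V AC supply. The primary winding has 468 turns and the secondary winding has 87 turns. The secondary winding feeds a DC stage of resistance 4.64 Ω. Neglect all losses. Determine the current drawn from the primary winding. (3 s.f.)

V_s = V_p × N_s/N_p = 120 × 87/468 = 22.308 V.
I_s = V_s/R = 22.308/4.64 = 4.8077 A.
For an ideal transformer I_p N_p = I_s N_s, so I_p = 4.8077 × 87/468 = 0.894 A.

I_p ≈ 0.894 A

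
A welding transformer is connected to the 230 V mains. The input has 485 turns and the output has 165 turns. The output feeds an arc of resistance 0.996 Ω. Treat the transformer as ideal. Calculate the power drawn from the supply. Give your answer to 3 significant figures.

P ≈ 6150 W

V_out = V_in × N_out/N_in = 230 × 165/485 = 78.247 V.
I_out = V_out/R = 78.247/0.996 = 78.562 A.
I_in = I_out × N_out/N_in = 78.562 × 165/485 = 26.727 A.
P = V_in I_in = 230 × 26.727 = 6150 W.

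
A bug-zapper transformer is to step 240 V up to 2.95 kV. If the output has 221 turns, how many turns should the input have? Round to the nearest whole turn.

N_in = 18 turns

N_in/N_out = V_in/V_out, so N_in = 221 × 240/2950 = 18.0 ≈ 18 turns.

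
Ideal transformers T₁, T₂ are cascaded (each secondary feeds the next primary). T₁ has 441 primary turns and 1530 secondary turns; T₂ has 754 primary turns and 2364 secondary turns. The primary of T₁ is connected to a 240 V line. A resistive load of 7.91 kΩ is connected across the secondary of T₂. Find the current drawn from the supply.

I_supply ≈ 3.59 A

Secondary of T₁: V = 240.00 × 1530/441 = 832.65 V.
Secondary of T₂: V = 832.65 × 2364/754 = 2610.6 V.
I_load = 2610.6/7910 = 0.33004 A, so P_out = 2610.6 × 0.33004 = 861.60 W.
All ideal ⇒ P_in = P_out, so I_supply = 861.60/240 = 3.59 A.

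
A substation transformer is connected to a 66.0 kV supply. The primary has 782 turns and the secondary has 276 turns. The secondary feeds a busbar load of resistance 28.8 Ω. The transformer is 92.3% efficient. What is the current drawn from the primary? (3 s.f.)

V_s = 66000 × 276/782 = 23294 V.
I_s = V_s/R = 23294/28.8 = 808.82 A.
P_out = V_s I_s = 23294 × 808.82 = 1.8841×10^7 W.
P_in = P_out/η = 1.8841×10^7/0.923 = 2.0413×10^7 W.
I_p = P_in/V_p = 2.0413×10^7/66000 = 309 A.

I_p ≈ 309 A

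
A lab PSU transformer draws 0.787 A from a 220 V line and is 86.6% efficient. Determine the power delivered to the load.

P_in = V_p I_p = 220 × 0.787 = 173.14 W.
P_out = η P_in = 0.866 × 173.14 = 150 W.

P_out ≈ 150 W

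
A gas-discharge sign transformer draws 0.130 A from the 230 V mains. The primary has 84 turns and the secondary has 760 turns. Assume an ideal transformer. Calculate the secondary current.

I_s ≈ 0.0144 A

I_s/I_p = N_p/N_s, so I_s = 0.130 × 84/760 = 0.0144 A.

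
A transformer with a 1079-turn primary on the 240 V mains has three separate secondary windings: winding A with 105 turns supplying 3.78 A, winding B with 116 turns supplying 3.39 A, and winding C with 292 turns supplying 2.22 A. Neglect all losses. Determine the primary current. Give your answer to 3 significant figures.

I_p ≈ 1.33 A

V_A = 240 × 105/1079 = 23.355 V; V_B = 240 × 116/1079 = 25.802 V; V_C = 240 × 292/1079 = 64.949 V.
P_out = V_A I_A + V_B I_B + V_C I_C = 23.355×3.78 + 25.802×3.39 + 64.949×2.22 = 88.282 + 87.468 + 144.19 = 319.94 W.
Ideal ⇒ P_in = P_out, so I_p = P_out/V_p = 319.94/240 = 1.33 A.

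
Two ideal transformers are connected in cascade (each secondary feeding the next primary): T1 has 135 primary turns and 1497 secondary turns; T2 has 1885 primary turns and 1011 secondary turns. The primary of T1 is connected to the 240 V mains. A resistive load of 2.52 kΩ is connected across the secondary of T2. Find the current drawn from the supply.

Secondary of T1: V = 240.00 × 1497/135 = 2661.3 V.
Secondary of T2: V = 2661.3 × 1011/1885 = 1427.4 V.
I_load = 1427.4/2520 = 0.56642 A, so P_out = 1427.4 × 0.56642 = 808.50 W.
All ideal ⇒ P_in = P_out, so I_supply = 808.50/240 = 3.37 A.

I_supply ≈ 3.37 A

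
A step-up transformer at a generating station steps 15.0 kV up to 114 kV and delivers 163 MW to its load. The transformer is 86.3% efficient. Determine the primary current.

I_p ≈ 12600 A

P_in = P_out/η = 1.63×10^8/0.863 = 1.8888×10^8 W.
I_p = P_in/V_p = 1.8888×10^8/15000 = 12600 A.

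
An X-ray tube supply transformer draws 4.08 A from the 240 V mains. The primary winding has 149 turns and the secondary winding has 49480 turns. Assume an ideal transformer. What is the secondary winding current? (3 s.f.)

I_s ≈ 0.0123 A

I_s/I_p = N_p/N_s, so I_s = 4.08 × 149/49480 = 0.0123 A.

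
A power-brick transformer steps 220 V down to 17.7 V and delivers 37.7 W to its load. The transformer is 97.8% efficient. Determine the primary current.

P_in = P_out/η = 37.7/0.978 = 38.548 W.
I_p = P_in/V_p = 38.548/220 = 0.175 A.

I_p ≈ 0.175 A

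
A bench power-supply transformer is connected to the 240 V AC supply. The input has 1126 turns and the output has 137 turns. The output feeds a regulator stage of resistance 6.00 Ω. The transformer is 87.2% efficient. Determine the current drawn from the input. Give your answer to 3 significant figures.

I_in ≈ 0.679 A

V_out = 240 × 137/1126 = 29.201 V.
I_out = V_out/R = 29.201/6.00 = 4.8668 A.
P_out = V_out I_out = 29.201 × 4.8668 = 142.11 W.
P_in = P_out/η = 142.11/0.872 = 162.97 W.
I_in = P_in/V_in = 162.97/240 = 0.679 A.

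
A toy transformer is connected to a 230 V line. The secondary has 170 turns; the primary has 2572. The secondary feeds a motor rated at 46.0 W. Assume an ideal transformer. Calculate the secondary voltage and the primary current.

V_s = V_p × N_s/N_p = 230 × 170/2572 = 15.202 V.
I_s = P/V_s = 46.0/15.202 = 3.0259 A.
I_p = I_s × N_s/N_p = 3.0259 × 170/2572 = 0.200 A.

V_s ≈ 15.2 V, I_p ≈ 0.200 A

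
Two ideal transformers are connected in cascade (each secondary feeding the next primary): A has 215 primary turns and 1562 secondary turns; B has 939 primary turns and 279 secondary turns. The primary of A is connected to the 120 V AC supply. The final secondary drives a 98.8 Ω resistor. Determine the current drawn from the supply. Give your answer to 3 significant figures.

I_supply ≈ 5.66 A

Secondary of A: V = 120.00 × 1562/215 = 871.81 V.
Secondary of B: V = 871.81 × 279/939 = 259.04 V.
I_load = 259.04/98.8 = 2.6218 A, so P_out = 259.04 × 2.6218 = 679.15 W.
All ideal ⇒ P_in = P_out, so I_supply = 679.15/120 = 5.66 A.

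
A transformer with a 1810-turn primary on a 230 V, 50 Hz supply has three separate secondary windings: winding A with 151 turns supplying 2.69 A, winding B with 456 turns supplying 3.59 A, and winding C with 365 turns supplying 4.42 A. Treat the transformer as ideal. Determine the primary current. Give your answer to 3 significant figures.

I_p ≈ 2.02 A

V_A = 230 × 151/1810 = 19.188 V; V_B = 230 × 456/1810 = 57.945 V; V_C = 230 × 365/1810 = 46.381 V.
P_out = V_A I_A + V_B I_B + V_C I_C = 19.188×2.69 + 57.945×3.59 + 46.381×4.42 = 51.615 + 208.02 + 205.00 = 464.64 W.
Ideal ⇒ P_in = P_out, so I_p = P_out/V_p = 464.64/230 = 2.02 A.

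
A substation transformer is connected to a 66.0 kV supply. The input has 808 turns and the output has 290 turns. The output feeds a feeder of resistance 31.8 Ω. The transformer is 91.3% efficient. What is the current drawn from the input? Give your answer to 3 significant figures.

V_out = 66000 × 290/808 = 23688 V.
I_out = V_out/R = 23688/31.8 = 744.91 A.
P_out = V_out I_out = 23688 × 744.91 = 1.7646×10^7 W.
P_in = P_out/η = 1.7646×10^7/0.913 = 1.9327×10^7 W.
I_in = P_in/V_in = 1.9327×10^7/66000 = 293 A.

I_in ≈ 293 A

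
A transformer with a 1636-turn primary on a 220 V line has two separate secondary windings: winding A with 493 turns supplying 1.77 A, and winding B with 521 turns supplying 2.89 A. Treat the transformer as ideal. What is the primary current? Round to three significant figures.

V_A = 220 × 493/1636 = 66.296 V; V_B = 220 × 521/1636 = 70.061 V.
P_out = V_A I_A + V_B I_B = 66.296×1.77 + 70.061×2.89 = 117.34 + 202.48 = 319.82 W.
Ideal ⇒ P_in = P_out, so I_p = P_out/V_p = 319.82/220 = 1.45 A.

I_p ≈ 1.45 A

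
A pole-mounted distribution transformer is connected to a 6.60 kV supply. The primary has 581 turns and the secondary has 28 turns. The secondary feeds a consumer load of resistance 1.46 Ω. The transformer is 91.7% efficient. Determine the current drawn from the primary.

V_s = 6600 × 28/581 = 318.07 V.
I_s = V_s/R = 318.07/1.46 = 217.86 A.
P_out = V_s I_s = 318.07 × 217.86 = 69295 W.
P_in = P_out/η = 69295/0.917 = 75567 W.
I_p = P_in/V_p = 75567/6600 = 11.4 A.

I_p ≈ 11.4 A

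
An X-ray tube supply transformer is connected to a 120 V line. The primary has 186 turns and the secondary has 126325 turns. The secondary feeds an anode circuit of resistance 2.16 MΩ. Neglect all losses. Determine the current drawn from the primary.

V_s = V_p × N_s/N_p = 120 × 126325/186 = 81500 V.
I_s = V_s/R = 81500/(2.16×10^6) = 0.037731 A.
For an ideal transformer I_p N_p = I_s N_s, so I_p = 0.037731 × 126325/186 = 25.6 A.

I_p ≈ 25.6 A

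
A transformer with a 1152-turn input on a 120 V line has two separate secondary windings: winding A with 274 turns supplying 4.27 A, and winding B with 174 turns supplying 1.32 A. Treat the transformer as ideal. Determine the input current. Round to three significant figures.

V_A = 120 × 274/1152 = 28.542 V; V_B = 120 × 174/1152 = 18.125 V.
P_out = V_A I_A + V_B I_B = 28.542×4.27 + 18.125×1.32 = 121.87 + 23.925 = 145.80 W.
Ideal ⇒ P_in = P_out, so I_in = P_out/V_in = 145.80/120 = 1.21 A.

I_in ≈ 1.21 A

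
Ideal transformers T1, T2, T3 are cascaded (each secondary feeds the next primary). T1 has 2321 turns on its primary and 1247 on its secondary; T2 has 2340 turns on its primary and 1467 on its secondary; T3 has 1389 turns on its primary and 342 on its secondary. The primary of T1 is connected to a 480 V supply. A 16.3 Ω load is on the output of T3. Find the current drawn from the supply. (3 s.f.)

I_supply ≈ 0.203 A

Secondary of T1: V = 480.00 × 1247/2321 = 257.89 V.
Secondary of T2: V = 257.89 × 1467/2340 = 161.68 V.
Secondary of T3: V = 161.68 × 342/1389 = 39.808 V.
I_load = 39.808/16.3 = 2.4422 A, so P_out = 39.808 × 2.4422 = 97.220 W.
All ideal ⇒ P_in = P_out, so I_supply = 97.220/480 = 0.203 A.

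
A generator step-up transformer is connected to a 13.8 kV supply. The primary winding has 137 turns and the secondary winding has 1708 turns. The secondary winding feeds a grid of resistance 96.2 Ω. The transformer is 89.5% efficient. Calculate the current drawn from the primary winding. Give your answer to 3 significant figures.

V_s = 13800 × 1708/137 = 172050 V.
I_s = V_s/R = 172050/96.2 = 1788.4 A.
P_out = V_s I_s = 172050 × 1788.4 = 3.0769×10^8 W.
P_in = P_out/η = 3.0769×10^8/0.895 = 3.4379×10^8 W.
I_p = P_in/V_p = 3.4379×10^8/13800 = 24900 A.

I_p ≈ 24900 A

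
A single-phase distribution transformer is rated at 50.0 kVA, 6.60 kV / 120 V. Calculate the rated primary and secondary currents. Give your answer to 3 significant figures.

I_p ≈ 7.58 A, I_s ≈ 417 A

I_p = S/V_p = 50000/6600 = 7.58 A.
I_s = S/V_s = 50000/120 = 417 A.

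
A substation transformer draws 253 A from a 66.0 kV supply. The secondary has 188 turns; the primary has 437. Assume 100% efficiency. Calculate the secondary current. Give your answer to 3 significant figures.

I_s/I_p = N_p/N_s, so I_s = 253 × 437/188 = 588 A.

I_s ≈ 588 A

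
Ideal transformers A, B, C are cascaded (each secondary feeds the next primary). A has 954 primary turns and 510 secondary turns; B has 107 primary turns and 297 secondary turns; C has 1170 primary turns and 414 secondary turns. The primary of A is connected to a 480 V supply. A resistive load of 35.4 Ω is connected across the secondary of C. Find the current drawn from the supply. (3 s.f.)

I_supply ≈ 3.74 A

Secondary of A: V = 480.00 × 510/954 = 256.60 V.
Secondary of B: V = 256.60 × 297/107 = 712.26 V.
Secondary of C: V = 712.26 × 414/1170 = 252.03 V.
I_load = 252.03/35.4 = 7.1195 A, so P_out = 252.03 × 7.1195 = 1794.3 W.
All ideal ⇒ P_in = P_out, so I_supply = 1794.3/480 = 3.74 A.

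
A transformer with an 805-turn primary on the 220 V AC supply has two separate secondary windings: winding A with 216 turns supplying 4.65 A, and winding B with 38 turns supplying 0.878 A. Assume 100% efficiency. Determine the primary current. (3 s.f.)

I_p ≈ 1.29 A

V_A = 220 × 216/805 = 59.031 V; V_B = 220 × 38/805 = 10.385 V.
P_out = V_A I_A + V_B I_B = 59.031×4.65 + 10.385×0.878 = 274.49 + 9.1181 = 283.61 W.
Ideal ⇒ P_in = P_out, so I_p = P_out/V_p = 283.61/220 = 1.29 A.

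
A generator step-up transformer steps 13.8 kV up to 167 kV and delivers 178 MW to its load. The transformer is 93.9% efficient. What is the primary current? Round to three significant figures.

I_p ≈ 13700 A

P_in = P_out/η = 1.78×10^8/0.939 = 1.8956×10^8 W.
I_p = P_in/V_p = 1.8956×10^8/13800 = 13700 A.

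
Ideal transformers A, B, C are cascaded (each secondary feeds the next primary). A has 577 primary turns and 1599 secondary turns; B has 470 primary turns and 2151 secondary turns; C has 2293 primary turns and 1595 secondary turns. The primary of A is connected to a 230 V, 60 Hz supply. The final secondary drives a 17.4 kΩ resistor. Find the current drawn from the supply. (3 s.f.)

After A: V = 230.00 × 1599/577 = 637.38 V.
After B: V = 637.38 × 2151/470 = 2917.0 V.
After C: V = 2917.0 × 1595/2293 = 2029.1 V.
I_load = 2029.1/17400 = 0.11661 A, so P_out = 2029.1 × 0.11661 = 236.62 W.
All ideal ⇒ P_in = P_out, so I_supply = 236.62/230 = 1.03 A.

I_supply ≈ 1.03 A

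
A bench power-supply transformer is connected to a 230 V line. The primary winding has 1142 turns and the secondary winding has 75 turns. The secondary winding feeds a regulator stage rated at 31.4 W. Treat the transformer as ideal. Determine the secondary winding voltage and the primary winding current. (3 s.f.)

V_s = V_p × N_s/N_p = 230 × 75/1142 = 15.105 V.
I_s = P/V_s = 31.4/15.105 = 2.0788 A.
I_p = I_s × N_s/N_p = 2.0788 × 75/1142 = 0.137 A.

V_s ≈ 15.1 V, I_p ≈ 0.137 A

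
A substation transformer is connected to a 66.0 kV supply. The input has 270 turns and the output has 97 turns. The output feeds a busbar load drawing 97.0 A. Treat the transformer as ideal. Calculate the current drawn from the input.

For an ideal transformer I_in N_in = I_out N_out, so I_in = 97.0 × 97/270 = 34.8 A.

I_in ≈ 34.8 A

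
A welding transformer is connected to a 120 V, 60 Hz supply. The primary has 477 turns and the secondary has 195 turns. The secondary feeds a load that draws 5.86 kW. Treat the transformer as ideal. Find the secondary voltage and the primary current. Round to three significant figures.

V_s ≈ 49.1 V, I_p ≈ 48.8 A

V_s = V_p × N_s/N_p = 120 × 195/477 = 49.057 V.
I_s = P/V_s = 5860/49.057 = 119.45 A.
I_p = I_s × N_s/N_p = 119.45 × 195/477 = 48.8 A.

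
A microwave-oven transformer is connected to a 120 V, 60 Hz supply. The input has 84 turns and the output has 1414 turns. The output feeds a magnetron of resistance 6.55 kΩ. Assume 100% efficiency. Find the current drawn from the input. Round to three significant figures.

V_out = V_in × N_out/N_in = 120 × 1414/84 = 2020.0 V.
I_out = V_out/R = 2020.0/6550 = 0.30840 A.
For an ideal transformer I_in N_in = I_out N_out, so I_in = 0.30840 × 1414/84 = 5.19 A.

I_in ≈ 5.19 A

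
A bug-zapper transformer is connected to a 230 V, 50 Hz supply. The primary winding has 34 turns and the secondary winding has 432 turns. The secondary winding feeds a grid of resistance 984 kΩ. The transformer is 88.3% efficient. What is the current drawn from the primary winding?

I_p ≈ 0.0427 A

V_s = 230 × 432/34 = 2922.4 V.
I_s = V_s/R = 2922.4/984000 = 0.0029699 A.
P_out = V_s I_s = 2922.4 × 0.0029699 = 8.6790 W.
P_in = P_out/η = 8.6790/0.883 = 9.8290 W.
I_p = P_in/V_p = 9.8290/230 = 0.0427 A.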